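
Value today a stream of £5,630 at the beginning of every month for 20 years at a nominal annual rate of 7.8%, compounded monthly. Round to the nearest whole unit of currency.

i = 0.078/12 = 0.0065 per month; n = 20·12 = 240.
PV = 5630 × [1 − (1+0.0065)^(−240)] / 0.0065 × (1+i) = 5630 × 122.142716 = 687,663.4912
(Beginning-of-period payments → annuity-due factor ×(1+i).)

£687,663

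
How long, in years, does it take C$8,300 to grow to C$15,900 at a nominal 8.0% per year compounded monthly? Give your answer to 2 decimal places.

8.15 years

Periodic rate i = 0.08/12 = 0.00666667.
n = ln(15900/8300) / ln(1+0.00666667) = ln(1.91566) / 0.006645 = 97.8342 months
= 97.8342/12 years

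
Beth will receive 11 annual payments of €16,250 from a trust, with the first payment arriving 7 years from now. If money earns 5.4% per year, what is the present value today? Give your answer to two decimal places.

€96,415.78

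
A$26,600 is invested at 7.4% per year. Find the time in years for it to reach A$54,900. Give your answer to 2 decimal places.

10.15 years

(1+i)^n = 54900/26600 = 2.06391, so n = ln 2.06391 / ln 1.074 = 10.1499 years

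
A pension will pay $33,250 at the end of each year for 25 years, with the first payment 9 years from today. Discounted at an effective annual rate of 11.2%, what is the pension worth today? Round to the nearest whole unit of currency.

$118,045

Value one period before first payment (t=8): 33250 × [1 − (1+0.112)^(−25)] / 0.112 = 33250 × 8.300278 = 275,984.2541
Discount back 8 years: 275,984.2541 × (1+0.112)^(−8) = 275,984.2541 × 0.427722 = 118,044.5679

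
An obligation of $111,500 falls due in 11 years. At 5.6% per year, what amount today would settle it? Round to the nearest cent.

PV = 111,500 / (1 + 0.056)^11 = 111,500 / 1.820971 = 61,231.0585

$61,231.06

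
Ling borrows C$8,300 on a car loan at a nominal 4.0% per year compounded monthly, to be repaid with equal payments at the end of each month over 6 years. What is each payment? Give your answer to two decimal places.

C$129.86

i = 0.04/12 = 0.00333333 per month; n = 6·12 = 72.
PMT = 8300 / ( [1 − (1+0.00333333)^(−72)] / 0.00333333 ) = 8300 / 63.917437 = 129.8550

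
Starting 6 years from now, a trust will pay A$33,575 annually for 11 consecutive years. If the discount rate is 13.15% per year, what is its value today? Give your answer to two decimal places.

Value one period before first payment (t=5): 33575 × [1 − (1+0.1315)^(−11)] / 0.1315 = 33575 × 5.650790 = 189,725.2651
PV₀ = 189,725.2651 / (1+0.1315)^5 = 189,725.2651 / 1.854696 = 102,294.5219

A$102,294.52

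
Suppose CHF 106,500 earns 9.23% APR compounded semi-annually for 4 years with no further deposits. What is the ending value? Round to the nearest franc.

With 2 periods per year: i = 0.04615, n = 8.
FV = 106,500 × (1 + 0.04615)^8 = 152,792.2347

CHF 152,792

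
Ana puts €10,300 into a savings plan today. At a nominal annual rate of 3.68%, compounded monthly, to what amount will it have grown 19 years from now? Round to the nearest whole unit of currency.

i = 0.0368/12 = 0.00306667 per month; n = 19·12 = 228.
FV = 10,300 × (1 + 0.00306667)^228 = 20,702.9039

€20,703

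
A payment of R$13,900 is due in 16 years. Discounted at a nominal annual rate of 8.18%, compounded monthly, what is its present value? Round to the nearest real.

R$3,772

Periodic rate i = 0.0818/12 = 0.00681667; n = 16 × 12 = 192 periods.
PV = FV·(1+i)^(−n) = 13,900 × 0.271346 = 3,771.7138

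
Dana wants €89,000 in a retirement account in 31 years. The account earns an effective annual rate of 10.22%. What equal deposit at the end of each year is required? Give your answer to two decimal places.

FV-annuity factor = 190.027331; PMT = 89000 / 190.027331 = 468.3537

€468.35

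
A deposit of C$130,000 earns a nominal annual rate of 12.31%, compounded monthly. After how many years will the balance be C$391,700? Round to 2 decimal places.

9.01 years

Periodic rate i = 0.1231/12 = 0.0102583.
(1+i)^n = 391700/130000 = 3.01308, so n = ln 3.01308 / ln 1.01026 = 108.0692 months
= 108.0692/12 years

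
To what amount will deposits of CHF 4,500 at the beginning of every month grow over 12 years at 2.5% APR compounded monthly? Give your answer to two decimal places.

CHF 756,357.74

Periodic rate i = 0.025/12 = 0.00208333; n = 12 × 12 = 144 periods.
FV = 4500 × [(1+0.00208333)^144 − 1] / 0.00208333 × (1+i) = 4500 × 168.079499 = 756,357.7445
Payments are at the start of each period, so multiply by (1+i).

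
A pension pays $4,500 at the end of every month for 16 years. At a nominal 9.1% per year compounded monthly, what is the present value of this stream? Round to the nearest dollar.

$454,282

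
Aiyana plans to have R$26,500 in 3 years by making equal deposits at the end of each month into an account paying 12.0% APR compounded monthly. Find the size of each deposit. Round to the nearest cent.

R$615.18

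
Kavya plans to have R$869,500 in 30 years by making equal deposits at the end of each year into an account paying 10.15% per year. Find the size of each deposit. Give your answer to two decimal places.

PMT = 869500 / ( [(1+0.1015)^30 − 1] / 0.1015 ) = 869500 / 169.236821 = 5,137.7708

R$5,137.77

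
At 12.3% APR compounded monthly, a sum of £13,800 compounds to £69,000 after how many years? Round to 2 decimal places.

13.15 years

Periodic rate i = 0.123/12 = 0.01025.
n = ln(69000/13800) / ln(1+0.01025) = ln(5.00000) / 0.010198 = 157.8217 months
= 157.8217/12 years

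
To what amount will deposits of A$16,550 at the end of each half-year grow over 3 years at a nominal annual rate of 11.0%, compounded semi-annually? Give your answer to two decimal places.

A$113,997.24

With 2 periods per year: i = 0.055, n = 6.
FV = 16550 × [(1+0.055)^6 − 1] / 0.055 = 16550 × 6.888051 = 113,997.2446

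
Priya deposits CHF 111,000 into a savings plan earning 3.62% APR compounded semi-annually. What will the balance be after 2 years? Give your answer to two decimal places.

CHF 119,257.23

With 2 periods per year: i = 0.0181, n = 4.
FV = PV·(1+i)^n = 111,000 × 1.074389 = 119,257.2330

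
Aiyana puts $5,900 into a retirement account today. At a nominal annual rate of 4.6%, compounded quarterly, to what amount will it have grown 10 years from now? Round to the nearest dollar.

$9,322

With 4 periods per year: i = 0.0115, n = 40.
FV = PV·(1+i)^n = 5,900 × 1.579921 = 9,321.5363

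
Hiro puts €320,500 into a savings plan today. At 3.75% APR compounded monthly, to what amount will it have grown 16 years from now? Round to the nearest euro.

With 12 periods per year: i = 0.003125, n = 192.
FV = PV·(1+i)^n = 320,500 × 1.820415 = 583,442.9792

€583,443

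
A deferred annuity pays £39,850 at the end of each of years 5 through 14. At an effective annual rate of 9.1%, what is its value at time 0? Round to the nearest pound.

£179,720

PV at t=4 (ordinary 10-year annuity): 39850 × a(10|0.091) = 39850 × 6.389506 = 254,621.8109
Discount back 4 years: 254,621.8109 × (1+0.091)^(−4) = 254,621.8109 × 0.705831 = 179,720.0788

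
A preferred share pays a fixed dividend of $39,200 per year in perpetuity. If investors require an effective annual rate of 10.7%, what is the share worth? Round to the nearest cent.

$366,355.14

PV = PMT / i = 39200 / 0.107 = 366,355.1402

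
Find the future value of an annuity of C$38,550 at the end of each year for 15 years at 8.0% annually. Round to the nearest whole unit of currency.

FV = PMT · [(1+i)^n − 1] / i = 38550 · 27.152114 = 1,046,713.9919

C$1,046,714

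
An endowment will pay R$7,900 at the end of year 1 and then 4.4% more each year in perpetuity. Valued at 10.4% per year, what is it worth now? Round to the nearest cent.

R$131,666.67

PV = PMT / (i − g) = 7900 / (0.104 − 0.044) = 7900 / 0.060000 = 131,666.6667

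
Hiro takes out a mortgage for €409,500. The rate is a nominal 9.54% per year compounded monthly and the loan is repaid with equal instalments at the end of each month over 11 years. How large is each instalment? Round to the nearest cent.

With 12 periods per year: i = 0.00795, n = 132.
Annuity-PV factor = 81.559284; PMT = 409500 / 81.559284 = 5,020.8876

€5,020.89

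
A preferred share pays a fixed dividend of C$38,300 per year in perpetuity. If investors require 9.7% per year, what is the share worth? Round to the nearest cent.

C$394,845.36

PV = PMT / i = 38300 / 0.097 = 394,845.3608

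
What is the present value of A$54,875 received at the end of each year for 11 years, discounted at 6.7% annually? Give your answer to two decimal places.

A$417,709.56

Annuity factor a(11|0.067) = 7.612019; PV = 54875 × 7.612019 = 417,709.5612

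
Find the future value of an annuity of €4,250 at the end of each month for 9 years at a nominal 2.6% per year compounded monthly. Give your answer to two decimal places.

€516,521.45

Periodic rate i = 0.026/12 = 0.00216667; n = 9 × 12 = 108 periods.
FV = PMT · [(1+i)^n − 1] / i = 4250 · 121.534459 = 516,521.4500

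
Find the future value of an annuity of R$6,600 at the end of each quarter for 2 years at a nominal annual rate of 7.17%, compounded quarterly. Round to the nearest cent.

R$56,233.99

i = 0.0717/4 = 0.017925 per quarter; n = 2·4 = 8.
FV = PMT · [(1+i)^n − 1] / i = 6600 · 8.520302 = 56,233.9939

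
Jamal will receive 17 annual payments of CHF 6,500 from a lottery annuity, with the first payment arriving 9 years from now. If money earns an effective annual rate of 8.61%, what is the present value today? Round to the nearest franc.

Value one period before first payment (t=8): 6500 × [1 − (1+0.0861)^(−17)] / 0.0861 = 6500 × 8.762005 = 56,953.0297
PV₀ = 56,953.0297 / (1+0.0861)^8 = 56,953.0297 / 1.936237 = 29,414.2868

CHF 29,414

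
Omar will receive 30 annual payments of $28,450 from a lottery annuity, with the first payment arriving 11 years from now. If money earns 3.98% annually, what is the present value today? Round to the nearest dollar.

$333,799

PV at t=10 (ordinary 30-year annuity): 28450 × a(30|0.0398) = 28450 × 17.334102 = 493,155.2004
Discount back 10 years: 493,155.2004 × (1+0.0398)^(−10) = 493,155.2004 × 0.676865 = 333,799.3497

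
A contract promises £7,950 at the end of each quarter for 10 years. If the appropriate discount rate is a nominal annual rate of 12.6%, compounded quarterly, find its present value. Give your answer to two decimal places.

£179,386.93

Periodic rate i = 0.126/4 = 0.0315; n = 10 × 4 = 40 periods.
PV = PMT · [1 − (1+i)^(−n)] / i = 7950 · 22.564394 = 179,386.9323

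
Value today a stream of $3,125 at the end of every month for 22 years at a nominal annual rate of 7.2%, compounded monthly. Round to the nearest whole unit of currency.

i = 0.072/12 = 0.006 per month; n = 22·12 = 264.
PV = PMT · [1 − (1+i)^(−n)] / i = 3125 · 132.312308 = 413,475.9640

$413,476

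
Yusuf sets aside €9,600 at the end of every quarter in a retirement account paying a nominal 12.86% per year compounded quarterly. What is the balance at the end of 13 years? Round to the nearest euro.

€1,249,206

Periodic rate i = 0.1286/4 = 0.03215; n = 13 × 4 = 52 periods.
FV = PMT · [(1+i)^n − 1] / i = 9600 · 130.125670 = 1,249,206.4332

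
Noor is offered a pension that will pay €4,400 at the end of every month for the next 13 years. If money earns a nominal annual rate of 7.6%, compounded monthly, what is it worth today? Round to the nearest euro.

Periodic rate i = 0.076/12 = 0.00633333; n = 13 × 12 = 156 periods.
PV = 4400 × [1 − (1+0.00633333)^(−156)] / 0.00633333 = 4400 × 98.923837 = 435,264.8806

€435,265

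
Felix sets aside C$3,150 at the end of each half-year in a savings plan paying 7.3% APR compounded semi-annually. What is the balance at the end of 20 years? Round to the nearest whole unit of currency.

Periodic rate i = 0.073/2 = 0.0365; n = 20 × 2 = 40 periods.
FV = PMT · [(1+i)^n − 1] / i = 3150 · 87.544910 = 275,766.4663

C$275,766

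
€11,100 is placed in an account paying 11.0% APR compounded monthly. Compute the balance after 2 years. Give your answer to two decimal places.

With 12 periods per year: i = 0.00916667, n = 24.
FV = 11,100 × (1 + 0.00916667)^24 = 13,817.5966

€13,817.60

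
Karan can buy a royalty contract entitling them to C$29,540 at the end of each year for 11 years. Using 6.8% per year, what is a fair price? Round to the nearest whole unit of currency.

Annuity factor a(11|0.068) = 7.573948; PV = 29540 × 7.573948 = 223,734.4381

C$223,734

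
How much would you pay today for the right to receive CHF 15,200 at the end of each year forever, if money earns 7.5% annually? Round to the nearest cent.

PV = C/r = 15200/0.075 = 202,666.6667

CHF 202,666.67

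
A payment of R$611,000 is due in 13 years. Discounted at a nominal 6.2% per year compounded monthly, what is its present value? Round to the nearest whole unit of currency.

R$273,465

Periodic rate i = 0.062/12 = 0.00516667; n = 13 × 12 = 156 periods.
Discount factor = (1+0.00516667)^(−156) = 0.447569; PV = 611,000 × 0.447569 = 273,464.5457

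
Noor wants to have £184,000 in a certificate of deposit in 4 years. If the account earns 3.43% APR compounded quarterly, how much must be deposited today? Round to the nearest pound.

£160,504

i = 0.0343/4 = 0.008575 per quarter; n = 4·4 = 16.
PV = FV·(1+i)^(−n) = 184,000 × 0.872306 = 160,504.2884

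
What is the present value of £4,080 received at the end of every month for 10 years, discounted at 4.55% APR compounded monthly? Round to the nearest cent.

With 12 periods per year: i = 0.00379167, n = 120.
PV = 4080 × [1 − (1+0.00379167)^(−120)] / 0.00379167 = 4080 × 96.265292 = 392,762.3917

£392,762.39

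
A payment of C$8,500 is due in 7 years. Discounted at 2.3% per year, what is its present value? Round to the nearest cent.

C$7,249.19

PV = 8,500 / (1 + 0.023)^7 = 8,500 / 1.172545 = 7,249.1901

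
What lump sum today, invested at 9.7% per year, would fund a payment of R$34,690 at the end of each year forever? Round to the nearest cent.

PV = PMT / i = 34690 / 0.097 = 357,628.8660

R$357,628.87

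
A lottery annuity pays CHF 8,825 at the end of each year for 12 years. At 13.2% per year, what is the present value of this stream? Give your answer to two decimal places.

CHF 51,755.83

PV = PMT · [1 − (1+i)^(−n)] / i = 8825 · 5.864683 = 51,755.8272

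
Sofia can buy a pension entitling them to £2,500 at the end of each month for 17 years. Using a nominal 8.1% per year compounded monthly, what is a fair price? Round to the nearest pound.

£276,480

Periodic rate i = 0.081/12 = 0.00675; n = 17 × 12 = 204 periods.
PV = 2500 × [1 − (1+0.00675)^(−204)] / 0.00675 = 2500 × 110.591916 = 276,479.7893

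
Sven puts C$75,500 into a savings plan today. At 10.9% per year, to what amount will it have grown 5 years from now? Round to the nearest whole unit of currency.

C$126,650

FV = PV·(1+i)^n = 75,500 × 1.677481 = 126,649.8508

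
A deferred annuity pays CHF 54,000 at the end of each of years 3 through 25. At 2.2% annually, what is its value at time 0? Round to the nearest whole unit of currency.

CHF 925,389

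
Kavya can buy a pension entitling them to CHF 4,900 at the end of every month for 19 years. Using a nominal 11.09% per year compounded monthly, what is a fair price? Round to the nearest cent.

CHF 465,112.56

Periodic rate i = 0.1109/12 = 0.00924167; n = 19 × 12 = 228 periods.
Annuity factor a(228|0.00924167) = 94.920930; PV = 4900 × 94.920930 = 465,112.5580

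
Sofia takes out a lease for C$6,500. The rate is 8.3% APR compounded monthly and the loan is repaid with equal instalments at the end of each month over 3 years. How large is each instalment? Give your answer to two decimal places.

C$204.59

i = 0.083/12 = 0.00691667 per month; n = 3·12 = 36.
PMT = 6500 / ( [1 − (1+0.00691667)^(−36)] / 0.00691667 ) = 6500 / 31.771302 = 204.5871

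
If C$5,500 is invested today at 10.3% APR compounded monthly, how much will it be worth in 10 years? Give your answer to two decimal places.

Periodic rate i = 0.103/12 = 0.00858333; n = 10 × 12 = 120 periods.
5,500 × (1+0.00858333)^120 = 5,500 × 2.788781 = 15,338.2975

C$15,338.30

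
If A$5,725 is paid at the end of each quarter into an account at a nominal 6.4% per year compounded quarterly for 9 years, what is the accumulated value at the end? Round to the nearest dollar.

Periodic rate i = 0.064/4 = 0.016; n = 9 × 4 = 36 periods.
Accumulation factor s(36|0.016) = 48.176012; FV = 5725 × 48.176012 = 275,807.6712

A$275,808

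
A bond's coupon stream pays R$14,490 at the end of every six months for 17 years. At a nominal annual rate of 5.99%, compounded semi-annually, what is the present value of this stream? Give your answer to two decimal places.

With 2 periods per year: i = 0.02995, n = 34.
Annuity factor a(34|0.02995) = 21.146926; PV = 14490 × 21.146926 = 306,418.9583

R$306,418.96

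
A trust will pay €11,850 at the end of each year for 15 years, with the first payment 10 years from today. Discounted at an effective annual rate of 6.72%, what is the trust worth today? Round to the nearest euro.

€61,185

PV at t=9 (ordinary 15-year annuity): 11850 × a(15|0.0672) = 11850 × 9.271203 = 109,863.7526
Discount back 9 years: 109,863.7526 × (1+0.0672)^(−9) = 109,863.7526 × 0.556913 = 61,184.5936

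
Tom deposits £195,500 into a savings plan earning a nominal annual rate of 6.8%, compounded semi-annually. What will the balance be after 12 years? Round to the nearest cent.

£436,153.83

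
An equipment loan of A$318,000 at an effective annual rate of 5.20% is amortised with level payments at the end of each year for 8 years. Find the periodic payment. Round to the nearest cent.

PMT = 318000 / ( [1 − (1+0.052)^(−8)] / 0.052 ) = 318000 / 6.411280 = 49,600.0835

A$49,600.08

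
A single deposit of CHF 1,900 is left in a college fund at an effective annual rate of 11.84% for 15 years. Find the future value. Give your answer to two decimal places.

CHF 10,179.14

1,900 × (1+0.1184)^15 = 1,900 × 5.357441 = 10,179.1374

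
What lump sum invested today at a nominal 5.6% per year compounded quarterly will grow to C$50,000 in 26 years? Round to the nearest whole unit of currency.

With 4 periods per year: i = 0.014, n = 104.
Discount factor = (1+0.014)^(−104) = 0.235533; PV = 50,000 × 0.235533 = 11,776.6749

C$11,777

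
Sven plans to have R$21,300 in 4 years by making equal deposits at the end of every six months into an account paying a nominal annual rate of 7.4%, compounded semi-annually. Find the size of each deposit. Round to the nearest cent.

With 2 periods per year: i = 0.037, n = 8.
PMT = 21300 / ( [(1+0.037)^8 − 1] / 0.037 ) = 21300 / 9.116317 = 2,336.4700

R$2,336.47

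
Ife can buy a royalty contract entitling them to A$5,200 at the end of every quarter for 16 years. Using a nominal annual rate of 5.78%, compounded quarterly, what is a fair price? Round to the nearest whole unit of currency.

A$216,189

Periodic rate i = 0.0578/4 = 0.01445; n = 16 × 4 = 64 periods.
PV = 5200 × [1 − (1+0.01445)^(−64)] / 0.01445 = 5200 × 41.574795 = 216,188.9352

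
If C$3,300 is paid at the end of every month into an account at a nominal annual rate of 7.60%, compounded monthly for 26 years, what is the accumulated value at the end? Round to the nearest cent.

C$3,214,384.09

Periodic rate i = 0.076/12 = 0.00633333; n = 26 × 12 = 312 periods.
Accumulation factor s(312|0.00633333) = 974.055786; FV = 3300 × 974.055786 = 3,214,384.0941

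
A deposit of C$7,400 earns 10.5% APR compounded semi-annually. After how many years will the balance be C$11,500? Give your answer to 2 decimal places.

4.31 years

Periodic rate i = 0.105/2 = 0.0525.
n = ln(11500/7400) / ln(1+0.0525) = ln(1.55405) / 0.051168 = 8.6160 half-years
= 8.6160/2 years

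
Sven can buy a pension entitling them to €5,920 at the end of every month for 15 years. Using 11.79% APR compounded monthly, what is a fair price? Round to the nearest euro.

€498,866

Periodic rate i = 0.1179/12 = 0.009825; n = 15 × 12 = 180 periods.
PV = PMT · [1 − (1+i)^(−n)] / i = 5920 · 84.267944 = 498,866.2291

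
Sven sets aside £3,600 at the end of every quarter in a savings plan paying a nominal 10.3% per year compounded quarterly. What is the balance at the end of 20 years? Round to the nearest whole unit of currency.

With 4 periods per year: i = 0.02575, n = 80.
Accumulation factor s(80|0.02575) = 258.020356; FV = 3600 × 258.020356 = 928,873.2808

£928,873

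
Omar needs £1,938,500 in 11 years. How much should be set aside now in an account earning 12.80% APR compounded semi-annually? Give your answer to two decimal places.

Periodic rate i = 0.128/2 = 0.064; n = 11 × 2 = 22 periods.
PV = 1,938,500 / (1 + 0.064)^22 = 1,938,500 / 3.914856 = 495,165.0577

£495,165.06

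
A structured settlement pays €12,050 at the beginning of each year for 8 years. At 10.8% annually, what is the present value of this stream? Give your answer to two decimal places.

PV = 12050 × [1 − (1+0.108)^(−8)] / 0.108 × (1+i) = 12050 × 5.742802 = 69,200.7620
(annuity-due: payments at period start, so ×(1+i).)

€69,200.76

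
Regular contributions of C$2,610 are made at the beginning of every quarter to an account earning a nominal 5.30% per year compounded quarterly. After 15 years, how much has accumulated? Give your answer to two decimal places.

C$240,090.16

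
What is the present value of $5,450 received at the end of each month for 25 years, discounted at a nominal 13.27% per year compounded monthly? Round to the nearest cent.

$474,650.57

i = 0.1327/12 = 0.0110583 per month; n = 25·12 = 300.
PV = PMT · [1 − (1+i)^(−n)] / i = 5450 · 87.091847 = 474,650.5673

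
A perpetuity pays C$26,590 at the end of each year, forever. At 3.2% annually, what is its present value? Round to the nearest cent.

C$830,937.50

PV = C/r = 26590/0.032 = 830,937.5000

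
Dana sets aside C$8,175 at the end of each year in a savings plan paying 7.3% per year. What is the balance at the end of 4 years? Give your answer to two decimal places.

C$36,458.09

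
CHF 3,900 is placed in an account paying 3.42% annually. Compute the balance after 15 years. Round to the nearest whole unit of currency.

FV = 3,900 × (1 + 0.0342)^15 = 6,458.5140

CHF 6,459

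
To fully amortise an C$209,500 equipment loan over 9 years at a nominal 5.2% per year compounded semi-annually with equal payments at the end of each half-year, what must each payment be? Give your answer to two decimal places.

C$14,722.02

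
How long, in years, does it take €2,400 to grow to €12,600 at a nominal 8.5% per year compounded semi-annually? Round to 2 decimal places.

19.92 years

Periodic rate i = 0.085/2 = 0.0425.
n = ln(12600/2400) / ln(1+0.0425) = ln(5.25000) / 0.041622 = 39.8405 half-years
= 39.8405/2 years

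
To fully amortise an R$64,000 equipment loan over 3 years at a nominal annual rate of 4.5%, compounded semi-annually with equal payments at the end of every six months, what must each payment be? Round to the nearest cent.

With 2 periods per year: i = 0.0225, n = 6.
Annuity-PV factor = 5.554477; PMT = 64000 / 5.554477 = 11,522.2373

R$11,522.24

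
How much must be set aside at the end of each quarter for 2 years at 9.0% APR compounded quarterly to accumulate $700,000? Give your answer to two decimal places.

Periodic rate i = 0.09/4 = 0.0225; n = 2 × 4 = 8 periods.
PMT = 700000 / ( [(1+0.0225)^8 − 1] / 0.0225 ) = 700000 / 8.659162 = 80,839.2326

$80,839.23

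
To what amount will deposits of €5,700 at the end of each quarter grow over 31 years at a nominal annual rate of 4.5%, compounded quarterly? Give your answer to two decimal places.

With 4 periods per year: i = 0.01125, n = 124.
FV = 5700 × [(1+0.01125)^124 − 1] / 0.01125 = 5700 × 266.992905 = 1,521,859.5558

€1,521,859.56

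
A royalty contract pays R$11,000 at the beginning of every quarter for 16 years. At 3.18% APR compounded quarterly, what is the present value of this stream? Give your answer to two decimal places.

Periodic rate i = 0.0318/4 = 0.00795; n = 16 × 4 = 64 periods.
PV = PMT · [1 − (1+i)^(−n)] / i × (1+i) = 11000 · 50.406709 = 554,473.7992
Payments are at the start of each period, so multiply by (1+i).

R$554,473.80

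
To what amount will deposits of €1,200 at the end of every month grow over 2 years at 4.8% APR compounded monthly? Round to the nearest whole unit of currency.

€30,164

Periodic rate i = 0.048/12 = 0.004; n = 2 × 12 = 24 periods.
Accumulation factor s(24|0.004) = 25.137075; FV = 1200 × 25.137075 = 30,164.4901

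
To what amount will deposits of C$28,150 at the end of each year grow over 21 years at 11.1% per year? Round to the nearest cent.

C$2,059,263.39

FV = PMT · [(1+i)^n − 1] / i = 28150 · 73.153229 = 2,059,263.3885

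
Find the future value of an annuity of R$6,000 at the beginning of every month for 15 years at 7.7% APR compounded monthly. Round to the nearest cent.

R$2,034,896.08

i = 0.077/12 = 0.00641667 per month; n = 15·12 = 180.
FV = 6000 × [(1+0.00641667)^180 − 1] / 0.00641667 × (1+i) = 6000 × 339.149346 = 2,034,896.0755
(Beginning-of-period payments → annuity-due factor ×(1+i).)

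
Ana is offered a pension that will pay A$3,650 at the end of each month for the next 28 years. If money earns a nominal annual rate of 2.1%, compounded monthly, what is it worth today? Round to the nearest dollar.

Periodic rate i = 0.021/12 = 0.00175; n = 28 × 12 = 336 periods.
Annuity factor a(336|0.00175) = 253.872822; PV = 3650 × 253.872822 = 926,635.8004

A$926,636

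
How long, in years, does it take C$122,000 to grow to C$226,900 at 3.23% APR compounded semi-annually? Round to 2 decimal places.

19.36 years

Periodic rate i = 0.0323/2 = 0.01615.
(1+i)^n = 226900/122000 = 1.85984, so n = ln 1.85984 / ln 1.01615 = 38.7297 half-years
= 38.7297/2 years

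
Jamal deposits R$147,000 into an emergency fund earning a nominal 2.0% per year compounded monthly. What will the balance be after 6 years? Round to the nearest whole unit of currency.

With 12 periods per year: i = 0.00166667, n = 72.
147,000 × (1+0.00166667)^72 = 147,000 × 1.127384 = 165,725.4822

R$165,725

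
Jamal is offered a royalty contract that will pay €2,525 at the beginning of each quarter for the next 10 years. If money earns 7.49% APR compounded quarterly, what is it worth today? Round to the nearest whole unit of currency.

€71,965

With 4 periods per year: i = 0.018725, n = 40.
PV = 2525 × [1 − (1+0.018725)^(−40)] / 0.018725 × (1+i) = 2525 × 28.501151 = 71,965.4067
Payments are at the start of each period, so multiply by (1+i).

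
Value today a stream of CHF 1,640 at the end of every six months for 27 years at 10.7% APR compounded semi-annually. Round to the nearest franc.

i = 0.107/2 = 0.0535 per half-year; n = 27·2 = 54.
PV = PMT · [1 − (1+i)^(−n)] / i = 1640 · 17.571168 = 28,816.7159

CHF 28,817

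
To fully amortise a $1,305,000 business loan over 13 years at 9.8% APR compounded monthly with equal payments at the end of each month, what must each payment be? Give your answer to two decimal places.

$14,826.00

With 12 periods per year: i = 0.00816667, n = 156.
PMT = 1.305e+06 / ( [1 − (1+0.00816667)^(−156)] / 0.00816667 ) = 1.305e+06 / 88.021039 = 14,826.0009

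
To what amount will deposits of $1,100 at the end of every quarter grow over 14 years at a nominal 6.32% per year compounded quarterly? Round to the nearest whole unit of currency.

$97,872

Periodic rate i = 0.0632/4 = 0.0158; n = 14 × 4 = 56 periods.
FV = PMT · [(1+i)^n − 1] / i = 1100 · 88.974738 = 97,872.2117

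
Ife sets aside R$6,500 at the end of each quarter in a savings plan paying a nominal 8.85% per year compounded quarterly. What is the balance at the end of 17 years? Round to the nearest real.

With 4 periods per year: i = 0.022125, n = 68.
FV = 6500 × [(1+0.022125)^68 − 1] / 0.022125 = 6500 × 154.967864 = 1,007,291.1181

R$1,007,291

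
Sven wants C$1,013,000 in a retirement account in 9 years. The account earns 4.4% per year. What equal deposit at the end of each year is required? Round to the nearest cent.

C$94,163.85

PMT = 1.013e+06 / ( [(1+0.044)^9 − 1] / 0.044 ) = 1.013e+06 / 10.757844 = 94,163.8530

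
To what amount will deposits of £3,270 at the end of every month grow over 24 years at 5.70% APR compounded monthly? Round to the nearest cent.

With 12 periods per year: i = 0.00475, n = 288.
FV = PMT · [(1+i)^n − 1] / i = 3270 · 613.639641 = 2,006,601.6245

£2,006,601.62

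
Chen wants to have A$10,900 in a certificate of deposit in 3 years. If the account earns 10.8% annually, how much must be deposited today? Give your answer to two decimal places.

Discount factor = (1+0.108)^(−3) = 0.735158; PV = 10,900 × 0.735158 = 8,013.2228

A$8,013.22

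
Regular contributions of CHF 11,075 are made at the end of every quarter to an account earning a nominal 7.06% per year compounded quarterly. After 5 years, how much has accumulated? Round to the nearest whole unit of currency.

Periodic rate i = 0.0706/4 = 0.01765; n = 5 × 4 = 20 periods.
FV = PMT · [(1+i)^n − 1] / i = 11075 · 23.736849 = 262,885.5990

CHF 262,886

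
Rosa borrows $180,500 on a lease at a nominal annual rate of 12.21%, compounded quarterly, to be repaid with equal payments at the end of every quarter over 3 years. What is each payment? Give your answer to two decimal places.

With 4 periods per year: i = 0.030525, n = 12.
Annuity-PV factor = 9.922881; PMT = 180500 / 9.922881 = 18,190.2822

$18,190.28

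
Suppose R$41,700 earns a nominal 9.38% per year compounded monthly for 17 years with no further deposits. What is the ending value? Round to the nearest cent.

R$204,159.43

With 12 periods per year: i = 0.00781667, n = 204.
FV = 41,700 × (1 + 0.00781667)^204 = 204,159.4259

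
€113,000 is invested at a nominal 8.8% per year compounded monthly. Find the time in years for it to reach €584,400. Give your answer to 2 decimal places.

18.74 years

Periodic rate i = 0.088/12 = 0.00733333.
n = ln(584400/113000) / ln(1+0.00733333) = ln(5.17168) / 0.007307 = 224.8930 months
= 224.8930/12 years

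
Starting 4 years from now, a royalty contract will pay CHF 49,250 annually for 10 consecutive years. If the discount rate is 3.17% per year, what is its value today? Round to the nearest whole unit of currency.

CHF 379,267

PV at t=3 (ordinary 10-year annuity): 49250 × a(10|0.0317) = 49250 × 8.456672 = 416,491.0838
Discount back 3 years: 416,491.0838 × (1+0.0317)^(−3) = 416,491.0838 × 0.910625 = 379,267.3148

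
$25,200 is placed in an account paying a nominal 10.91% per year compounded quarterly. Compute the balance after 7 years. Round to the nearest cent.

$53,533.87

Periodic rate i = 0.1091/4 = 0.027275; n = 7 × 4 = 28 periods.
FV = PV·(1+i)^n = 25,200 × 2.124360 = 53,533.8746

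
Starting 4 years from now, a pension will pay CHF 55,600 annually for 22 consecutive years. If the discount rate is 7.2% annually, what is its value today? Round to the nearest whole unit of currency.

CHF 491,050

PV at t=3 (ordinary 22-year annuity): 55600 × a(22|0.072) = 55600 × 10.880166 = 604,937.2158
Discount back 3 years: 604,937.2158 × (1+0.072)^(−3) = 604,937.2158 × 0.811738 = 491,050.2620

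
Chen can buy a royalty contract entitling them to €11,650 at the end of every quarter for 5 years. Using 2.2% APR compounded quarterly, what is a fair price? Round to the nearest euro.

€220,070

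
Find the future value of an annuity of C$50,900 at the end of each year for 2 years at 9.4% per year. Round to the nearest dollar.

Accumulation factor s(2|0.094) = 2.094000; FV = 50900 × 2.094000 = 106,584.6000

C$106,585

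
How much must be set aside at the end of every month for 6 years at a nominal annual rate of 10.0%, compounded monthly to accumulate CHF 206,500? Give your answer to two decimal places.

With 12 periods per year: i = 0.00833333, n = 72.
PMT = 206500 / ( [(1+0.00833333)^72 − 1] / 0.00833333 ) = 206500 / 98.111314 = 2,104.7522

CHF 2,104.75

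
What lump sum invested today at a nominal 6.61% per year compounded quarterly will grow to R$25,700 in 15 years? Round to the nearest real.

With 4 periods per year: i = 0.016525, n = 60.
PV = 25,700 / (1 + 0.016525)^60 = 25,700 / 2.673522 = 9,612.7862

R$9,613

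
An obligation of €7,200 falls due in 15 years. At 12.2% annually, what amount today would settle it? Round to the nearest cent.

Discount factor = (1+0.122)^(−15) = 0.177872; PV = 7,200 × 0.177872 = 1,280.6771

€1,280.68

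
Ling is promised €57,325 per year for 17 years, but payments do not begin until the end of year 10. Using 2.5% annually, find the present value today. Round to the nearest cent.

€629,413.92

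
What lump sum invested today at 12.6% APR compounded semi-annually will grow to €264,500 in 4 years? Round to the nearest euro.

i = 0.126/2 = 0.063 per half-year; n = 4·2 = 8.
PV = FV·(1+i)^(−n) = 264,500 × 0.613386 = 162,240.6061

€162,241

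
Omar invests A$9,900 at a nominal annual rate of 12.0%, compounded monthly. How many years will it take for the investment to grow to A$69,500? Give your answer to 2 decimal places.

16.32 years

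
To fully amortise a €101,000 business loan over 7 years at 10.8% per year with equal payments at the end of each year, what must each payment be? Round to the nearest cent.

PMT = 101000 / ( [1 − (1+0.108)^(−7)] / 0.108 ) = 101000 / 4.742802 = 21,295.4291

€21,295.43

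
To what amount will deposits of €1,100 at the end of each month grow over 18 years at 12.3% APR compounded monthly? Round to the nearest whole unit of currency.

€863,869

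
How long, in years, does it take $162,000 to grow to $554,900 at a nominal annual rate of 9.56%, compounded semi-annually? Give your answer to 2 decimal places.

13.18 years

Periodic rate i = 0.0956/2 = 0.0478.
n = ln(554900/162000) / ln(1+0.0478) = ln(3.42531) / 0.046693 = 26.3680 half-years
= 26.3680/2 years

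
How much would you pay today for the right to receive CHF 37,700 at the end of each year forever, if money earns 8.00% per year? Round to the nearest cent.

PV = PMT / i = 37700 / 0.08 = 471,250.0000

CHF 471,250.00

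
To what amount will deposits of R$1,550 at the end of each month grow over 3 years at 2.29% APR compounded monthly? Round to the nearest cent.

i = 0.0229/12 = 0.00190833 per month; n = 3·12 = 36.
FV = 1550 × [(1+0.00190833)^36 − 1] / 0.00190833 = 1550 × 37.228666 = 57,704.4329

R$57,704.43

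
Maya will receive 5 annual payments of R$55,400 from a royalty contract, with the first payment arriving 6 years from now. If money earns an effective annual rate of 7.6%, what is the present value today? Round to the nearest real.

R$154,992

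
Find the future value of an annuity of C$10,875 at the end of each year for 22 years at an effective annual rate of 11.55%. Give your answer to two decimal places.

C$948,588.69

FV = PMT · [(1+i)^n − 1] / i = 10875 · 87.226546 = 948,588.6924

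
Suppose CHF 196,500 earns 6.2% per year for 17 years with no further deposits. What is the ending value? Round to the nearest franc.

CHF 546,361

FV = 196,500 × (1 + 0.062)^17 = 546,360.5573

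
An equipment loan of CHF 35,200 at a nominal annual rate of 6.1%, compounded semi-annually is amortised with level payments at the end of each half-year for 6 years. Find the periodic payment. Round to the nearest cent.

CHF 3,546.83

With 2 periods per year: i = 0.0305, n = 12.
Annuity-PV factor = 9.924360; PMT = 35200 / 9.924360 = 3,546.8284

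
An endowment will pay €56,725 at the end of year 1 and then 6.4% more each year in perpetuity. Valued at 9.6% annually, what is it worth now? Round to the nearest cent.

€1,772,656.25

PV = PMT / (i − g) = 56725 / (0.096 − 0.064) = 56725 / 0.032000 = 1,772,656.2500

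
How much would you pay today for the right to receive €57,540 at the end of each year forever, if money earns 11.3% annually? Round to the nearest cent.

PV = C/r = 57540/0.113 = 509,203.5398

€509,203.54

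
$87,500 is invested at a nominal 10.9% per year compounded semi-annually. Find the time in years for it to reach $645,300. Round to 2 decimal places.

18.83 years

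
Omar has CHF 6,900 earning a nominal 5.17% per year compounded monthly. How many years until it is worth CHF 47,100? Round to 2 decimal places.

37.23 years

Periodic rate i = 0.0517/12 = 0.00430833.
n = ln(47100/6900) / ln(1+0.00430833) = ln(6.82609) / 0.004299 = 446.7821 months
= 446.7821/12 years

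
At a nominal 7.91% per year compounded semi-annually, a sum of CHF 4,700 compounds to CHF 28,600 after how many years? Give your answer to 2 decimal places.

23.28 years

Periodic rate i = 0.0791/2 = 0.03955.
(1+i)^n = 28600/4700 = 6.08511, so n = ln 6.08511 / ln 1.03955 = 46.5569 half-years
= 46.5569/2 years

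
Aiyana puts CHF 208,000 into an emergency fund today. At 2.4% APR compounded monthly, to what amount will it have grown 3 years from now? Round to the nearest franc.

CHF 223,512

Periodic rate i = 0.024/12 = 0.002; n = 3 × 12 = 36 periods.
FV = 208,000 × (1 + 0.002)^36 = 223,512.2395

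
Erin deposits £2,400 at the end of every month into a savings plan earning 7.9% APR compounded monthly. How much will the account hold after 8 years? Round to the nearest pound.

i = 0.079/12 = 0.00658333 per month; n = 8·12 = 96.
Accumulation factor s(96|0.00658333) = 133.287616; FV = 2400 × 133.287616 = 319,890.2795

£319,890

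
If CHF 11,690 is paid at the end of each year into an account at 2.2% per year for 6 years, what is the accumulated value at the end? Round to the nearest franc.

FV = PMT · [(1+i)^n − 1] / i = 11690 · 6.339841 = 74,112.7428

CHF 74,113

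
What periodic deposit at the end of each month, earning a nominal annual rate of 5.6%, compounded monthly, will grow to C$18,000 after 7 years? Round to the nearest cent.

C$175.52

i = 0.056/12 = 0.00466667 per month; n = 7·12 = 84.
FV-annuity factor = 102.554759; PMT = 18000 / 102.554759 = 175.5160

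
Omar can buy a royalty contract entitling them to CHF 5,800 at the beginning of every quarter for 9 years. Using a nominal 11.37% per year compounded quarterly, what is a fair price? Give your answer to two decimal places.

CHF 133,341.47

Periodic rate i = 0.1137/4 = 0.028425; n = 9 × 4 = 36 periods.
PV = 5800 × [1 − (1+0.028425)^(−36)] / 0.028425 × (1+i) = 5800 × 22.989909 = 133,341.4720
Payments are at the start of each period, so multiply by (1+i).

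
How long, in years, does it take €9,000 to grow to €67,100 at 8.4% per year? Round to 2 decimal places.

24.91 years

(1+i)^n = 67100/9000 = 7.45556, so n = ln 7.45556 / ln 1.084 = 24.9072 years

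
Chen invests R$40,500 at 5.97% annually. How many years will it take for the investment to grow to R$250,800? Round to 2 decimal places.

n = ln(250800/40500) / ln(1+0.0597) = ln(6.19259) / 0.057986 = 31.4448 years

31.44 years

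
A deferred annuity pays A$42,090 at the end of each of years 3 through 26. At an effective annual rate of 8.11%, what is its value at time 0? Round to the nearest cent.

Value one period before first payment (t=2): 42090 × [1 − (1+0.0811)^(−24)] / 0.0811 = 42090 × 10.432884 = 439,120.0850
Discount back 2 years: 439,120.0850 × (1+0.0811)^(−2) = 439,120.0850 × 0.855595 = 375,708.9728

A$375,708.97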